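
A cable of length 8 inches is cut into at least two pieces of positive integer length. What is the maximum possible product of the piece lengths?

18

Fill g[k] for k=2..8: at each k try every first piece i and multiply by the better of (k−i) uncut or g[k−i].
Small cases: g[2]=1.
g[3] = max(1×2, 2×1) = 2
g[4] = max(1×3, 2×2, 3×1) = 4
g[5] = max(1×4, 2×3, 3×2, 4×1) = 6
g[6] = max(1×6, 2×4, 3×3, 4×2, 5×1) = 9
g[7] = max(1×9, 2×6, 3×4, 4×3, 5×2, 6×1) = 12
g[8] = max(1×12, 2×9, 3×6, …, 6×2, 7×1) = 18
One optimal split: 3 + 3 + 2; product 3×3×2 = 18.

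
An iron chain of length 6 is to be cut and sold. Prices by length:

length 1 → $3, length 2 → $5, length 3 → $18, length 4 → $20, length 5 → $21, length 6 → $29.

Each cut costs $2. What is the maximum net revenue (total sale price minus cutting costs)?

Build net[k] bottom-up: net[k] = max over allowed piece i of (p[i] + net[k−i]) − 2 per cut.
net[1] = 3
net[2] = max(3+3-2, 5+0) = 5
net[3] = max(3+5-2, 5+3-2, 18+0) = 18
net[4] = max(3+18-2, 5+5-2, 18+3-2, 20+0) = 20
net[5] = max(3+20-2, 5+18-2, 18+5-2, 20+3-2, 21+0) = 21
net[6] = max(3+21-2, 5+20-2, 18+18-2, 20+5-2, 21+3-2, 29+0) = 34
One optimal plan: pieces 3 + 3 (1 cut) → $36 − $2 = $34.

34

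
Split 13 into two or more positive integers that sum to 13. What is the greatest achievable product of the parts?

108

Let m[k] be the best product for length k (with at least one cut). For each first piece i, the rest contributes max(k−i, m[k−i]).
m[2] = 1*max(1,0) = 1*1 = 1
m[3] = max(1*2, 2*1) = 2
m[4] = max(1*3, 2*2, 3*1) = 4
m[5] = max(1*4, 2*3, 3*2, 4*1) = 6
m[6] = max(1*6, 2*4, 3*3, 4*2, 5*1) = 9
m[7] = max(1*9, 2*6, 3*4, 4*3, 5*2, 6*1) = 12
m[8] = max(1*12, 2*9, 3*6, …, 6*2, 7*1) = 18
m[9] = max(1*18, 2*12, 3*9, …, 7*2, 8*1) = 27
m[10] = max(1*27, 2*18, 3*12, …, 8*2, 9*1) = 36
m[11] = max(1*36, 2*27, 3*18, …, 9*2, 10*1) = 54
m[12] = max(1*54, 2*36, 3*27, …, 10*2, 11*1) = 81
m[13] = max(1*81, 2*54, 3*36, …, 11*2, 12*1) = 108
One optimal split: 3 + 3 + 3 + 2 + 2; product 3*3*3*2*2 = 108.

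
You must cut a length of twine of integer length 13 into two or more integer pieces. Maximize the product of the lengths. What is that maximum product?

Define P[k] = max over 1≤i<k of i · max(k−i, P[k−i]); the inner max lets the remainder stay uncut if that's better.
P[2] = 1*max(1,0) = 1*1 = 1
P[3] = 1*max(2,1) = 1*2 = 2
P[4] = 2*max(2,1) = 2*2 = 4
P[5] = 2*max(3,2) = 2*3 = 6
P[6] = 3*max(3,2) = 3*3 = 9
P[7] = 2*max(5,6) = 2*6 = 12
P[8] = 2*max(6,9) = 2*9 = 18
P[9] = 3*max(6,9) = 3*9 = 27
P[10] = 2*max(8,18) = 2*18 = 36
P[11] = 2*max(9,27) = 2*27 = 54
P[12] = 3*max(9,27) = 3*27 = 81
P[13] = 2*max(11,54) = 2*54 = 108
One optimal split: 3 + 3 + 3 + 2 + 2; product 3*3*3*2*2 = 108.

108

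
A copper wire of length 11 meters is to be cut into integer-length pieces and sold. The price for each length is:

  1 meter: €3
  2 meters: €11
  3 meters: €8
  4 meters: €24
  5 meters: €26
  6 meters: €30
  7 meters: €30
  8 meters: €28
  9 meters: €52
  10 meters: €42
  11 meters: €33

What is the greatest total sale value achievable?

Consider every possible first cut. R[k] is the best of p[i]+R[k−i] over all sellable i≤k.
R[1] = 3
R[2] = max(3+3, 11+0) = 11
R[3] = max(3+11, 11+3, 8+0) = 14
R[4] = max(3+14, 11+11, 8+3, 24+0) = 24
R[5] = max(3+24, 11+14, 8+11, 24+3, 26+0) = 27
R[6] = max(3+27, 11+24, 8+14, 24+11, 26+3, 30+0) = 35
R[7] = max(3+35, 11+27, 8+24, …, 30+3, 30+0) = 38
R[8] = max(3+38, 11+35, 8+27, …, 30+3, 28+0) = 48
R[9] = max(3+48, 11+38, 8+35, …, 28+3, 52+0) = 52
R[10] = max(3+52, 11+48, 8+38, …, 52+3, 42+0) = 59
R[11] = max(3+59, 11+52, 8+48, …, 42+3, 33+0) = 63
One optimal cutting: 9 + 2 → €52 + €11 = €63.

63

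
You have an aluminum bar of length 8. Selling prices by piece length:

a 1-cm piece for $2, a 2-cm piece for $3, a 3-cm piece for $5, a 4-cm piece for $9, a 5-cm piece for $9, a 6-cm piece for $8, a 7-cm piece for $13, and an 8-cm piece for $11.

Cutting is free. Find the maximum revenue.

18

Consider every possible first cut. best[k] is the best of p[i]+best[k−i] over all sellable i≤k.
best[1] = 2
best[2] = max(2+2, 3+0) = 4
best[3] = max(2+4, 3+2, 5+0) = 6
best[4] = max(2+6, 3+4, 5+2, 9+0) = 9
best[5] = max(2+9, 3+6, 5+4, 9+2, 9+0) = 11
best[6] = max(2+11, 3+9, 5+6, 9+4, 9+2, 8+0) = 13
best[7] = max(2+13, 3+11, 5+9, …, 8+2, 13+0) = 15
best[8] = max(2+15, 3+13, 5+11, …, 13+2, 11+0) = 18
One optimal cutting: 4 + 4 → $9 + $9 = $18.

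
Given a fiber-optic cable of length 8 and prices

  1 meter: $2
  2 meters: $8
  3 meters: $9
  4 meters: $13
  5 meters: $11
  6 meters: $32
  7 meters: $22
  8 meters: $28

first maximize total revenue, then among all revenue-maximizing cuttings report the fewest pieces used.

Let r[k] be the best obtainable value from length k. For each k, try every first piece i and keep the best of price[i] + r[k−i].
r[1] = 2
r[2] = max(2+2, 8+0) = 8
r[3] = max(2+8, 8+2, 9+0) = 10
r[4] = max(2+10, 8+8, 9+2, 13+0) = 16
r[5] = max(2+16, 8+10, 9+8, 13+2, 11+0) = 18
r[6] = max(2+18, 8+16, 9+10, 13+8, 11+2, 32+0) = 32
r[7] = max(2+32, 8+18, 9+16, …, 32+2, 22+0) = 34
r[8] = max(2+34, 8+32, 9+18, …, 22+2, 28+0) = 40
Maximum revenue is $40.
Now minimize piece count subject to staying optimal: for each k, pieces[k] = 1 + min over i with p[i]+r[k−i]=r[k] of pieces[k−i].
pieces[5] = 3
pieces[6] = 1
pieces[7] = 2
pieces[8] = 2

2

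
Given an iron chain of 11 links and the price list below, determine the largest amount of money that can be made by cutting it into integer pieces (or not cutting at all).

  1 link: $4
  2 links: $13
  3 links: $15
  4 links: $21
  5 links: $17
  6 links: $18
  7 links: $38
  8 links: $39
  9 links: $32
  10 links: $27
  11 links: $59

Let R[k] be the best obtainable value from length k. For each k, try every first piece i and keep the best of price[i] + R[k−i].
R[1] = 4
R[2] = 13
R[3] = 17  (first piece 1, then R[2]=13)
R[4] = 26  (first piece 2, then R[2]=13)
R[5] = 30  (first piece 1, then R[4]=26)
R[6] = 39  (first piece 2, then R[4]=26)
R[7] = 43  (first piece 1, then R[6]=39)
R[8] = 52  (first piece 2, then R[6]=39)
R[9] = 56  (first piece 1, then R[8]=52)
R[10] = 65  (first piece 2, then R[8]=52)
R[11] = 69  (first piece 1, then R[10]=65)
One optimal cutting: 2 + 2 + 2 + 2 + 2 + 1 → $13 + $13 + $13 + $13 + $13 + $4 = $69.

69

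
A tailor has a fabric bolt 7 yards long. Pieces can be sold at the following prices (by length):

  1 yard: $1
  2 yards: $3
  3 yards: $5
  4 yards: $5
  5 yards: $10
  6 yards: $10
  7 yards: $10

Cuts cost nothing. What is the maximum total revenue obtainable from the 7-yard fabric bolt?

13

Let v[k] be the best obtainable value from length k. For each k, try every first piece i and keep the best of price[i] + v[k−i].
v[1] = 1
v[2] = 3
v[3] = 5
v[4] = 6  (first piece 1, then v[3]=5)
v[5] = 10
v[6] = 11  (first piece 1, then v[5]=10)
v[7] = 13  (first piece 2, then v[5]=10)
One optimal cutting: 5 + 2 → $10 + $3 = $13.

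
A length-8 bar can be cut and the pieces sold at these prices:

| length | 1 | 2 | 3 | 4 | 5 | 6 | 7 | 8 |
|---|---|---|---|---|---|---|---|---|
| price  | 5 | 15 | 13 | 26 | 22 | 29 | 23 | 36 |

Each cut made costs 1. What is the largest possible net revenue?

57

Consider every possible first cut. r[k] is the best of p[i]+r[k−i] over all sellable i≤k, charging 1 whenever i<k.
r[1] = 5
r[2] = max(5+5-1, 15+0) = 15
r[3] = max(5+15-1, 15+5-1, 13+0) = 19
r[4] = max(5+19-1, 15+15-1, 13+5-1, 26+0) = 29
r[5] = max(5+29-1, 15+19-1, 13+15-1, 26+5-1, 22+0) = 33
r[6] = max(5+33-1, 15+29-1, 13+19-1, 26+15-1, 22+5-1, 29+0) = 43
r[7] = max(5+43-1, 15+33-1, 13+29-1, …, 29+5-1, 23+0) = 47
r[8] = max(5+47-1, 15+43-1, 13+33-1, …, 23+5-1, 36+0) = 57
One optimal plan: pieces 2 + 2 + 2 + 2 (3 cuts) → 60 − 3 = 57.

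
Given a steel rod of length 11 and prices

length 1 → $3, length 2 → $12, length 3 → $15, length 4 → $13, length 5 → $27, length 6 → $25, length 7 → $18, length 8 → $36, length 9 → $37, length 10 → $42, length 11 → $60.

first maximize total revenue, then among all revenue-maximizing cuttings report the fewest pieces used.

4

Let r[k] be the best obtainable value from length k. For each k, try every first piece i and keep the best of price[i] + r[k−i].
r[1] = 3
r[2] = 12
r[3] = 15  (first piece 1, then r[2]=12)
r[4] = 24  (first piece 2, then r[2]=12)
r[5] = 27  (first piece 1, then r[4]=24)
r[6] = 36  (first piece 2, then r[4]=24)
r[7] = 39  (first piece 1, then r[6]=36)
r[8] = 48  (first piece 2, then r[6]=36)
r[9] = 51  (first piece 1, then r[8]=48)
r[10] = 60  (first piece 2, then r[8]=48)
r[11] = 63  (first piece 1, then r[10]=60)
Maximum revenue is $63.
Now minimize piece count subject to staying optimal: for each k, pieces[k] = 1 + min over i with p[i]+r[k−i]=r[k] of pieces[k−i].
pieces[8] = 4
pieces[9] = 3
pieces[10] = 5
pieces[11] = 4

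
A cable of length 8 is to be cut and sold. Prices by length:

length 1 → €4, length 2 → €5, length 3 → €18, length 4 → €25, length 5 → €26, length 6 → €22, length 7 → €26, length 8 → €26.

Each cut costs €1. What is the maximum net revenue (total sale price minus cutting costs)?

49

Let net[k] be the best obtainable value from length k. For each k, try every first piece i and keep the best of price[i] + net[k−i] minus the 1 cut fee when i<k.
net[1] = 4
net[2] = 7  (first piece 1, then net[1]=4)
net[3] = 18
net[4] = 25
net[5] = 28  (first piece 1, then net[4]=25)
net[6] = 35  (first piece 3, then net[3]=18)
net[7] = 42  (first piece 3, then net[4]=25)
net[8] = 49  (first piece 4, then net[4]=25)
One optimal plan: pieces 4 + 4 (1 cut) → €50 − €1 = €49.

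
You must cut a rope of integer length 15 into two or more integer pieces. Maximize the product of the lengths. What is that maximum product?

243

Define prod[k] = max over 1≤i<k of i · max(k−i, prod[k−i]); the inner max lets the remainder stay uncut if that's better.
Small cases: prod[2]=1, prod[3]=2, prod[4]=4, prod[5]=6, prod[6]=9, prod[7]=12, prod[8]=18, prod[9]=27.
prod[10] = max(1×27, 2×18, 3×12, …, 8×2, 9×1) = 36
prod[11] = max(1×36, 2×27, 3×18, …, 9×2, 10×1) = 54
prod[12] = max(1×54, 2×36, 3×27, …, 10×2, 11×1) = 81
prod[13] = max(1×81, 2×54, 3×36, …, 11×2, 12×1) = 108
prod[14] = max(1×108, 2×81, 3×54, …, 12×2, 13×1) = 162
prod[15] = max(1×162, 2×108, 3×81, …, 13×2, 14×1) = 243
One optimal split: 3 + 3 + 3 + 3 + 3; product 3×3×3×3×3 = 243.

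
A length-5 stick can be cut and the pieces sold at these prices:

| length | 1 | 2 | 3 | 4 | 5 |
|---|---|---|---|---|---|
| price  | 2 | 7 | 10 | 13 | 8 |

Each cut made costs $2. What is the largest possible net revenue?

15

Build v[k] bottom-up: v[k] = max over allowed piece i of (p[i] + v[k−i]) − 2 per cut.
v[1] = 2
v[2] = 7
v[3] = 10
v[4] = 13
v[5] = 15  (first piece 2, then v[3]=10)
One optimal plan: pieces 3 + 2 (1 cut) → $17 − $2 = $15.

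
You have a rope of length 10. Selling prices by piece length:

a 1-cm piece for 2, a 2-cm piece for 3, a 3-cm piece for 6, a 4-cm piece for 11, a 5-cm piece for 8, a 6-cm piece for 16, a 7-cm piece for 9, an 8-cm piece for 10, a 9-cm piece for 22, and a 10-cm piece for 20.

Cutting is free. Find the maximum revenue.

Let v[k] be the best obtainable value from length k. For each k, try every first piece i and keep the best of price[i] + v[k−i].
v[1] = 2
v[2] = 4  (first piece 1, then v[1]=2)
v[3] = 6  (first piece 1, then v[2]=4)
v[4] = 11
v[5] = 13  (first piece 1, then v[4]=11)
v[6] = 16
v[7] = 18  (first piece 1, then v[6]=16)
v[8] = 22  (first piece 4, then v[4]=11)
v[9] = 24  (first piece 1, then v[8]=22)
v[10] = 27  (first piece 4, then v[6]=16)
One optimal cutting: 6 + 4 → 16 + 11 = 27.

27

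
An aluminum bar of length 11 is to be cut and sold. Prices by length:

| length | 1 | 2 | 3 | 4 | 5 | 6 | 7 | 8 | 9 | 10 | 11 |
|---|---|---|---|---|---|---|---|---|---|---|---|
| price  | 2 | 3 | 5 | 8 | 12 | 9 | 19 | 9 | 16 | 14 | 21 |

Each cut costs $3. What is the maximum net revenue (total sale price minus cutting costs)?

Consider every possible first cut. v[k] is the best of p[i]+v[k−i] over all sellable i≤k, charging 3 whenever i<k.
v[1] = 2
v[2] = 3
v[3] = 5
v[4] = 8
v[5] = 12
v[6] = 11  (first piece 1, then v[5]=12)
v[7] = 19
v[8] = 18  (first piece 1, then v[7]=19)
v[9] = 19  (first piece 2, then v[7]=19)
v[10] = 21  (first piece 3, then v[7]=19)
v[11] = 24  (first piece 4, then v[7]=19)
One optimal plan: pieces 7 + 4 (1 cut) → $27 − $3 = $24.

24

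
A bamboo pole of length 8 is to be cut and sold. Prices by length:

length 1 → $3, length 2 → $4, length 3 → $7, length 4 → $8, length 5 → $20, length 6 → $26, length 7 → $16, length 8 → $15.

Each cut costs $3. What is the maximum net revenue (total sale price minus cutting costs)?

27

Consider every possible first cut. r[k] is the best of p[i]+r[k−i] over all sellable i≤k, charging 3 whenever i<k.
r[1] = 3
r[2] = 4
r[3] = 7
r[4] = 8
r[5] = 20
r[6] = 26
r[7] = 26  (first piece 1, then r[6]=26)
r[8] = 27  (first piece 2, then r[6]=26)
One optimal plan: pieces 6 + 2 (1 cut) → $30 − $3 = $27.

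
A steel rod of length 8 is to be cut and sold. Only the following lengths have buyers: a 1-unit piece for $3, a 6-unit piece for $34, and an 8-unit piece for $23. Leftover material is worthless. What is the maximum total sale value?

Consider every possible first cut. f[k] is the best of p[i]+f[k−i] over all sellable i≤k.
f[1] = 3
f[2] = 6  (first piece 1, then f[1]=3)
f[3] = 9  (first piece 1, then f[2]=6)
f[4] = 12  (first piece 1, then f[3]=9)
f[5] = 15  (first piece 1, then f[4]=12)
f[6] = max(3+15, 34+0) = 34
f[7] = max(3+34, 34+3) = 37
f[8] = max(3+37, 34+6, 23+0) = 40
One optimal cutting: 6 + 1 + 1 → $40.

40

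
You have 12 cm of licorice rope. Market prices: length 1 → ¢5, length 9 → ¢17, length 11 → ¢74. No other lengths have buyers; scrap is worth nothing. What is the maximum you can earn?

79

Build best[k] bottom-up: best[k] = max over allowed piece i of (p[i] + best[k−i]).
best[1] = 5
best[2] = 10  (first piece 1, then best[1]=5)
best[3] = 15  (first piece 1, then best[2]=10)
best[4] = 20  (first piece 1, then best[3]=15)
best[5] = 25  (first piece 1, then best[4]=20)
best[6] = 30  (first piece 1, then best[5]=25)
best[7] = 35  (first piece 1, then best[6]=30)
best[8] = 40  (first piece 1, then best[7]=35)
best[9] = max(5+40, 17+0) = 45
best[10] = max(5+45, 17+5) = 50
best[11] = max(5+50, 17+10, 74+0) = 74
best[12] = max(5+74, 17+15, 74+5) = 79
One optimal cutting: 11 + 1 → ¢79.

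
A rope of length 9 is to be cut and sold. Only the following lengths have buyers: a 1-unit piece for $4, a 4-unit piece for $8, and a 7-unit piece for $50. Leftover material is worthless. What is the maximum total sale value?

58

Build r[k] bottom-up: r[k] = max over allowed piece i of (p[i] + r[k−i]).
r[1] = 4
r[2] = 8  (first piece 1, then r[1]=4)
r[3] = 12  (first piece 1, then r[2]=8)
r[4] = 16  (first piece 1, then r[3]=12)
r[5] = 20  (first piece 1, then r[4]=16)
r[6] = 24  (first piece 1, then r[5]=20)
r[7] = 50
r[8] = 54  (first piece 1, then r[7]=50)
r[9] = 58  (first piece 1, then r[8]=54)
One optimal cutting: 7 + 1 + 1 → $58.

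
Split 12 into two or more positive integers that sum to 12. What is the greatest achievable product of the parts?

81

Let f[k] be the best product for length k (with at least one cut). For each first piece i, the rest contributes max(k−i, f[k−i]).
f[2] = 1*max(1,0) = 1*1 = 1
f[3] = max(1*2, 2*1) = 2
f[4] = max(1*3, 2*2, 3*1) = 4
f[5] = max(1*4, 2*3, 3*2, 4*1) = 6
f[6] = max(1*6, 2*4, 3*3, 4*2, 5*1) = 9
f[7] = max(1*9, 2*6, 3*4, 4*3, 5*2, 6*1) = 12
f[8] = max(1*12, 2*9, 3*6, …, 6*2, 7*1) = 18
f[9] = max(1*18, 2*12, 3*9, …, 7*2, 8*1) = 27
f[10] = max(1*27, 2*18, 3*12, …, 8*2, 9*1) = 36
f[11] = max(1*36, 2*27, 3*18, …, 9*2, 10*1) = 54
f[12] = max(1*54, 2*36, 3*27, …, 10*2, 11*1) = 81
One optimal split: 3 + 3 + 3 + 3; product 3*3*3*3 = 81.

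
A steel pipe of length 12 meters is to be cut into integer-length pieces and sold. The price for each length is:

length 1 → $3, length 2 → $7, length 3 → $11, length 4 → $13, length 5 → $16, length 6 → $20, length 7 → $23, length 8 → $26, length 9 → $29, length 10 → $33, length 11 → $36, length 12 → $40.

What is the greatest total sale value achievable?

44

Let v[k] be the best obtainable value from length k. For each k, try every first piece i and keep the best of price[i] + v[k−i].
v[1] = 3
v[2] = 7
v[3] = 11
v[4] = 14  (first piece 1, then v[3]=11)
v[5] = 18  (first piece 2, then v[3]=11)
v[6] = 22  (first piece 3, then v[3]=11)
v[7] = 25  (first piece 1, then v[6]=22)
v[8] = 29  (first piece 2, then v[6]=22)
v[9] = 33  (first piece 3, then v[6]=22)
v[10] = 36  (first piece 1, then v[9]=33)
v[11] = 40  (first piece 2, then v[9]=33)
v[12] = 44  (first piece 3, then v[9]=33)
One optimal cutting: 3 + 3 + 3 + 3 → $11 + $11 + $11 + $11 = $44.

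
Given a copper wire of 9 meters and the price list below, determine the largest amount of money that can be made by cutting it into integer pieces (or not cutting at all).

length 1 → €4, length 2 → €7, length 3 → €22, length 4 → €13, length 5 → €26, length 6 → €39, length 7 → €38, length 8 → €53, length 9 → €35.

66

Consider every possible first cut. v[k] is the best of p[i]+v[k−i] over all sellable i≤k.
v[1] = 4
v[2] = max(4+4, 7+0) = 8
v[3] = max(4+8, 7+4, 22+0) = 22
v[4] = max(4+22, 7+8, 22+4, 13+0) = 26
v[5] = max(4+26, 7+22, 22+8, 13+4, 26+0) = 30
v[6] = max(4+30, 7+26, 22+22, 13+8, 26+4, 39+0) = 44
v[7] = max(4+44, 7+30, 22+26, …, 39+4, 38+0) = 48
v[8] = max(4+48, 7+44, 22+30, …, 38+4, 53+0) = 53
v[9] = max(4+53, 7+48, 22+44, …, 53+4, 35+0) = 66
One optimal cutting: 3 + 3 + 3 → €22 + €22 + €22 = €66.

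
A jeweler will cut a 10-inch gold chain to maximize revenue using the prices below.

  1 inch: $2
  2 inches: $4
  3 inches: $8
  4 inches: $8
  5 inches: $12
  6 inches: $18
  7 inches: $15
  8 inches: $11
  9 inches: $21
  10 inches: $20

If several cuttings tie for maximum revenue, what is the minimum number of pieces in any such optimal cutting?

3

Let r[k] be the best obtainable value from length k. For each k, try every first piece i and keep the best of price[i] + r[k−i].
r[1] = 2
r[2] = 4  (first piece 1, then r[1]=2)
r[3] = 8
r[4] = 10  (first piece 1, then r[3]=8)
r[5] = 12  (first piece 1, then r[4]=10)
r[6] = 18
r[7] = 20  (first piece 1, then r[6]=18)
r[8] = 22  (first piece 1, then r[7]=20)
r[9] = 26  (first piece 3, then r[6]=18)
r[10] = 28  (first piece 1, then r[9]=26)
Maximum revenue is $28.
Now minimize piece count subject to staying optimal: for each k, pieces[k] = 1 + min over i with p[i]+r[k−i]=r[k] of pieces[k−i].
pieces[7] = 2
pieces[8] = 2
pieces[9] = 2
pieces[10] = 3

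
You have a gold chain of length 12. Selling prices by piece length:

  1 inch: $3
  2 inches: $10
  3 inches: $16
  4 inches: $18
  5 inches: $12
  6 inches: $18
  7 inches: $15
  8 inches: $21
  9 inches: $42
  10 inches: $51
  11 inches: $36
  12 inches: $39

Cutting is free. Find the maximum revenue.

Let best[k] be the best obtainable value from length k. For each k, try every first piece i and keep the best of price[i] + best[k−i].
best[1] = 3
best[2] = 10
best[3] = 16
best[4] = 20  (first piece 2, then best[2]=10)
best[5] = 26  (first piece 2, then best[3]=16)
best[6] = 32  (first piece 3, then best[3]=16)
best[7] = 36  (first piece 2, then best[5]=26)
best[8] = 42  (first piece 2, then best[6]=32)
best[9] = 48  (first piece 3, then best[6]=32)
best[10] = 52  (first piece 2, then best[8]=42)
best[11] = 58  (first piece 2, then best[9]=48)
best[12] = 64  (first piece 3, then best[9]=48)
One optimal cutting: 3 + 3 + 3 + 3 → $16 + $16 + $16 + $16 = $64.

64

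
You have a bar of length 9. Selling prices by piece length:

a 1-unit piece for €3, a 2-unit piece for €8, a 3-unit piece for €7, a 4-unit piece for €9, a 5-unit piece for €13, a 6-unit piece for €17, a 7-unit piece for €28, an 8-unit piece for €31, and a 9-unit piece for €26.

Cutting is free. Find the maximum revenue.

36

Let v[k] be the best obtainable value from length k. For each k, try every first piece i and keep the best of price[i] + v[k−i].
v[1] = 3
v[2] = 8
v[3] = 11  (first piece 1, then v[2]=8)
v[4] = 16  (first piece 2, then v[2]=8)
v[5] = 19  (first piece 1, then v[4]=16)
v[6] = 24  (first piece 2, then v[4]=16)
v[7] = 28
v[8] = 32  (first piece 2, then v[6]=24)
v[9] = 36  (first piece 2, then v[7]=28)
One optimal cutting: 7 + 2 → €28 + €8 = €36.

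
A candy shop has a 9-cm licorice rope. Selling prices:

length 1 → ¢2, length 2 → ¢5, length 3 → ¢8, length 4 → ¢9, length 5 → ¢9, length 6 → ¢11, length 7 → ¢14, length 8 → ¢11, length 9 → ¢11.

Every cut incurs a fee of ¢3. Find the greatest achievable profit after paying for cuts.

Let net[k] be the best obtainable value from length k. For each k, try every first piece i and keep the best of price[i] + net[k−i] minus the 3 cut fee when i<k.
net[1] = 2
net[2] = max(2+2-3, 5+0) = 5
net[3] = max(2+5-3, 5+2-3, 8+0) = 8
net[4] = max(2+8-3, 5+5-3, 8+2-3, 9+0) = 9
net[5] = max(2+9-3, 5+8-3, 8+5-3, 9+2-3, 9+0) = 10
net[6] = max(2+10-3, 5+9-3, 8+8-3, 9+5-3, 9+2-3, 11+0) = 13
net[7] = max(2+13-3, 5+10-3, 8+9-3, …, 11+2-3, 14+0) = 14
net[8] = max(2+14-3, 5+13-3, 8+10-3, …, 14+2-3, 11+0) = 15
net[9] = max(2+15-3, 5+14-3, 8+13-3, …, 11+2-3, 11+0) = 18
One optimal plan: pieces 3 + 3 + 3 (2 cuts) → ¢24 − ¢6 = ¢18.

18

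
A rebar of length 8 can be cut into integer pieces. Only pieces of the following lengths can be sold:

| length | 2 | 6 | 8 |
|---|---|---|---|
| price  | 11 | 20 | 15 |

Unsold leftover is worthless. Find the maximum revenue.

44

Build best[k] bottom-up: best[k] = max over allowed piece i of (p[i] + best[k−i]).
best[1] = 0
best[2] = 11
best[3] = 11
best[4] = 22  (first piece 2, then best[2]=11)
best[5] = 22
best[6] = max(11+22, 20+0) = 33
best[7] = max(11+22, 20+0) = 33
best[8] = max(11+33, 20+11, 15+0) = 44
One optimal cutting: 2 + 2 + 2 + 2 → ₹44.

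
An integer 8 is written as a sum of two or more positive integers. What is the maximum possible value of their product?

18

Define g[k] = max over 1≤i<k of i · max(k−i, g[k−i]); the inner max lets the remainder stay uncut if that's better.
g[2] = 1*max(1,0) = 1*1 = 1
g[3] = 1*max(2,1) = 1*2 = 2
g[4] = 2*max(2,1) = 2*2 = 4
g[5] = 2*max(3,2) = 2*3 = 6
g[6] = 3*max(3,2) = 3*3 = 9
g[7] = 2*max(5,6) = 2*6 = 12
g[8] = 2*max(6,9) = 2*9 = 18
One optimal split: 3 + 3 + 2; product 3*3*2 = 18.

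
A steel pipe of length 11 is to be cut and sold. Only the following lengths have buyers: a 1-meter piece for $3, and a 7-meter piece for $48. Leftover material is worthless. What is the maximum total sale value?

Build f[k] bottom-up: f[k] = max over allowed piece i of (p[i] + f[k−i]).
f[1] = 3
f[2] = 6  (first piece 1, then f[1]=3)
f[3] = 9  (first piece 1, then f[2]=6)
f[4] = 12  (first piece 1, then f[3]=9)
f[5] = 15  (first piece 1, then f[4]=12)
f[6] = 18  (first piece 1, then f[5]=15)
f[7] = max(3+18, 48+0) = 48
f[8] = max(3+48, 48+3) = 51
f[9] = max(3+51, 48+6) = 54
f[10] = max(3+54, 48+9) = 57
f[11] = max(3+57, 48+12) = 60
One optimal cutting: 7 + 1 + 1 + 1 + 1 → $60.

60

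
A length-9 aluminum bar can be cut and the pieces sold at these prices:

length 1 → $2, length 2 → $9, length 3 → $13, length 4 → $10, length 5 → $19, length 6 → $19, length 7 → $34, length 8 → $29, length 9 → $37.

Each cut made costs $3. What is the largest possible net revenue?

Let r[k] be the best obtainable value from length k. For each k, try every first piece i and keep the best of price[i] + r[k−i] minus the 3 cut fee when i<k.
r[1] = 2
r[2] = 9
r[3] = 13
r[4] = 15  (first piece 2, then r[2]=9)
r[5] = 19  (first piece 2, then r[3]=13)
r[6] = 23  (first piece 3, then r[3]=13)
r[7] = 34
r[8] = 33  (first piece 1, then r[7]=34)
r[9] = 40  (first piece 2, then r[7]=34)
One optimal plan: pieces 7 + 2 (1 cut) → $43 − $3 = $40.

40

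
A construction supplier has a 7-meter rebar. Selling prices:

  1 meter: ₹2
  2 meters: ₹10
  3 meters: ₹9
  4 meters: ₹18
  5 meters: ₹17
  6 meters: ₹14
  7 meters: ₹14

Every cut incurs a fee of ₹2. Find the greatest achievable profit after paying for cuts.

Let net[k] be the best obtainable value from length k. For each k, try every first piece i and keep the best of price[i] + net[k−i] minus the 2 cut fee when i<k.
net[1] = 2
net[2] = max(2+2-2, 10+0) = 10
net[3] = max(2+10-2, 10+2-2, 9+0) = 10
net[4] = max(2+10-2, 10+10-2, 9+2-2, 18+0) = 18
net[5] = max(2+18-2, 10+10-2, 9+10-2, 18+2-2, 17+0) = 18
net[6] = max(2+18-2, 10+18-2, 9+10-2, 18+10-2, 17+2-2, 14+0) = 26
net[7] = max(2+26-2, 10+18-2, 9+18-2, …, 14+2-2, 14+0) = 26
One optimal plan: pieces 2 + 2 + 2 + 1 (3 cuts) → ₹32 − ₹6 = ₹26.

26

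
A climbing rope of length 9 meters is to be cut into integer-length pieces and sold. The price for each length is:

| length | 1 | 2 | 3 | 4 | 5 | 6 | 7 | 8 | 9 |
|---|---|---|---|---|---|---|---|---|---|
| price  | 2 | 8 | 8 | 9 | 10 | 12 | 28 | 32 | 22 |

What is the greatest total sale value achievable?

36

Consider every possible first cut. best[k] is the best of p[i]+best[k−i] over all sellable i≤k.
best[1] = 2
best[2] = 8
best[3] = 10  (first piece 1, then best[2]=8)
best[4] = 16  (first piece 2, then best[2]=8)
best[5] = 18  (first piece 1, then best[4]=16)
best[6] = 24  (first piece 2, then best[4]=16)
best[7] = 28
best[8] = 32  (first piece 2, then best[6]=24)
best[9] = 36  (first piece 2, then best[7]=28)
One optimal cutting: 7 + 2 → €28 + €8 = €36.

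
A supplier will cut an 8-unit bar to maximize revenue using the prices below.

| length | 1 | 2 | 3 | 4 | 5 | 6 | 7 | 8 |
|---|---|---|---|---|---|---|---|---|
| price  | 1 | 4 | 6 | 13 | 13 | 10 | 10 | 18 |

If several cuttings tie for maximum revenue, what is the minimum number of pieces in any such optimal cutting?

2

Consider every possible first cut. r[k] is the best of p[i]+r[k−i] over all sellable i≤k.
r[1] = 1
r[2] = max(1+1, 4+0) = 4
r[3] = max(1+4, 4+1, 6+0) = 6
r[4] = max(1+6, 4+4, 6+1, 13+0) = 13
r[5] = max(1+13, 4+6, 6+4, 13+1, 13+0) = 14
r[6] = max(1+14, 4+13, 6+6, 13+4, 13+1, 10+0) = 17
r[7] = max(1+17, 4+14, 6+13, …, 10+1, 10+0) = 19
r[8] = max(1+19, 4+17, 6+14, …, 10+1, 18+0) = 26
Maximum revenue is €26.
Now minimize piece count subject to staying optimal: for each k, pieces[k] = 1 + min over i with p[i]+r[k−i]=r[k] of pieces[k−i].
pieces[5] = 2
pieces[6] = 2
pieces[7] = 2
pieces[8] = 2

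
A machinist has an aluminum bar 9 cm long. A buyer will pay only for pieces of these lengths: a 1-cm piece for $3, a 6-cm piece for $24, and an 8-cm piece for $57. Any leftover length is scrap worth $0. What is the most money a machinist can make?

60

Build f[k] bottom-up: f[k] = max over allowed piece i of (p[i] + f[k−i]).
f[1] = 3
f[2] = 6  (first piece 1, then f[1]=3)
f[3] = 9  (first piece 1, then f[2]=6)
f[4] = 12  (first piece 1, then f[3]=9)
f[5] = 15  (first piece 1, then f[4]=12)
f[6] = 24
f[7] = 27  (first piece 1, then f[6]=24)
f[8] = 57
f[9] = 60  (first piece 1, then f[8]=57)
One optimal cutting: 8 + 1 → $60.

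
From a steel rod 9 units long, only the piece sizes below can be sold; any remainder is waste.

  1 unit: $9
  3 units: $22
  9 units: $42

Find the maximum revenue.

Consider every possible first cut. best[k] is the best of p[i]+best[k−i] over all sellable i≤k.
best[1] = 9
best[2] = 18  (first piece 1, then best[1]=9)
best[3] = max(9+18, 22+0) = 27
best[4] = max(9+27, 22+9) = 36
best[5] = max(9+36, 22+18) = 45
best[6] = max(9+45, 22+27) = 54
best[7] = max(9+54, 22+36) = 63
best[8] = max(9+63, 22+45) = 72
best[9] = max(9+72, 22+54, 42+0) = 81
One optimal cutting: 1 + 1 + 1 + 1 + 1 + 1 + 1 + 1 + 1 → $81.

81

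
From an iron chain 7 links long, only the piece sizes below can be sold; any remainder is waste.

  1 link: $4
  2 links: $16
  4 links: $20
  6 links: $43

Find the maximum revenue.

Consider every possible first cut. best[k] is the best of p[i]+best[k−i] over all sellable i≤k.
best[1] = 4
best[2] = 16
best[3] = 20  (first piece 1, then best[2]=16)
best[4] = 32  (first piece 2, then best[2]=16)
best[5] = 36  (first piece 1, then best[4]=32)
best[6] = 48  (first piece 2, then best[4]=32)
best[7] = 52  (first piece 1, then best[6]=48)
One optimal cutting: 2 + 2 + 2 + 1 → $52.

52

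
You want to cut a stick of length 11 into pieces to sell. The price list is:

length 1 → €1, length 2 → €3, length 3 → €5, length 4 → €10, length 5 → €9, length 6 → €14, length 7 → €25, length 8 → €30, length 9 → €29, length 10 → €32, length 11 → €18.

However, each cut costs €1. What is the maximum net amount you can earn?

Consider every possible first cut. r[k] is the best of p[i]+r[k−i] over all sellable i≤k, charging 1 whenever i<k.
r[1] = 1
r[2] = max(1+1-1, 3+0) = 3
r[3] = max(1+3-1, 3+1-1, 5+0) = 5
r[4] = max(1+5-1, 3+3-1, 5+1-1, 10+0) = 10
r[5] = max(1+10-1, 3+5-1, 5+3-1, 10+1-1, 9+0) = 10
r[6] = max(1+10-1, 3+10-1, 5+5-1, 10+3-1, 9+1-1, 14+0) = 14
r[7] = max(1+14-1, 3+10-1, 5+10-1, …, 14+1-1, 25+0) = 25
r[8] = max(1+25-1, 3+14-1, 5+10-1, …, 25+1-1, 30+0) = 30
r[9] = max(1+30-1, 3+25-1, 5+14-1, …, 30+1-1, 29+0) = 30
r[10] = max(1+30-1, 3+30-1, 5+25-1, …, 29+1-1, 32+0) = 32
r[11] = max(1+32-1, 3+30-1, 5+30-1, …, 32+1-1, 18+0) = 34
One optimal plan: pieces 8 + 3 (1 cut) → €35 − €1 = €34.

34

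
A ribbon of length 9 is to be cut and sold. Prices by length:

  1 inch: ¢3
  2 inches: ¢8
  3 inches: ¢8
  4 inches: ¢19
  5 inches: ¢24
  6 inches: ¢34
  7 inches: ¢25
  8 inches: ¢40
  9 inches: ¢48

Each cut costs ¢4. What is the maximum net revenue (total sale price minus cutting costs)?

48

Build net[k] bottom-up: net[k] = max over allowed piece i of (p[i] + net[k−i]) − 4 per cut.
net[1] = 3
net[2] = 8
net[3] = 8
net[4] = 19
net[5] = 24
net[6] = 34
net[7] = 33  (first piece 1, then net[6]=34)
net[8] = 40
net[9] = 48
Best is to make no cuts and sell whole for ¢48.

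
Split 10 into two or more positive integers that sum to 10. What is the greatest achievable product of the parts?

Define m[k] = max over 1≤i<k of i · max(k−i, m[k−i]); the inner max lets the remainder stay uncut if that's better.
Small cases: m[2]=1, m[3]=2.
m[4] = 2*max(2,1) = 2*2 = 4
m[5] = 2*max(3,2) = 2*3 = 6
m[6] = 3*max(3,2) = 3*3 = 9
m[7] = 2*max(5,6) = 2*6 = 12
m[8] = 2*max(6,9) = 2*9 = 18
m[9] = 3*max(6,9) = 3*9 = 27
m[10] = 2*max(8,18) = 2*18 = 36
One optimal split: 3 + 3 + 2 + 2; product 3*3*2*2 = 36.

36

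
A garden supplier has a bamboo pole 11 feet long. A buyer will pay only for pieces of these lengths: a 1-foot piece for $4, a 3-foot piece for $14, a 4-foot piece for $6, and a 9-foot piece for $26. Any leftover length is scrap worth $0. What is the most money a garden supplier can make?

50

Build f[k] bottom-up: f[k] = max over allowed piece i of (p[i] + f[k−i]).
f[1] = 4
f[2] = 8  (first piece 1, then f[1]=4)
f[3] = max(4+8, 14+0) = 14
f[4] = max(4+14, 14+4, 6+0) = 18
f[5] = max(4+18, 14+8, 6+4) = 22
f[6] = max(4+22, 14+14, 6+8) = 28
f[7] = max(4+28, 14+18, 6+14) = 32
f[8] = max(4+32, 14+22, 6+18) = 36
f[9] = max(4+36, 14+28, 6+22, 26+0) = 42
f[10] = max(4+42, 14+32, 6+28, 26+4) = 46
f[11] = max(4+46, 14+36, 6+32, 26+8) = 50
One optimal cutting: 3 + 3 + 3 + 1 + 1 → $50.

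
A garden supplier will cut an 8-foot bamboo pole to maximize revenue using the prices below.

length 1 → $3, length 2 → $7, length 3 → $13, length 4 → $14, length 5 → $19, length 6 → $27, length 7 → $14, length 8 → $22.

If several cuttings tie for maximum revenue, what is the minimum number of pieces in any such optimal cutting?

Build r[k] bottom-up: r[k] = max over allowed piece i of (p[i] + r[k−i]).
r[1] = 3
r[2] = 7
r[3] = 13
r[4] = 16  (first piece 1, then r[3]=13)
r[5] = 20  (first piece 2, then r[3]=13)
r[6] = 27
r[7] = 30  (first piece 1, then r[6]=27)
r[8] = 34  (first piece 2, then r[6]=27)
Maximum revenue is $34.
Now minimize piece count subject to staying optimal: for each k, pieces[k] = 1 + min over i with p[i]+r[k−i]=r[k] of pieces[k−i].
pieces[5] = 2
pieces[6] = 1
pieces[7] = 2
pieces[8] = 2

2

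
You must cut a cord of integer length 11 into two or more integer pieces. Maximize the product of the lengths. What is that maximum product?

54

Fill m[k] for k=2..11: at each k try every first piece i and multiply by the better of (k−i) uncut or m[k−i].
Small cases: m[2]=1, m[3]=2, m[4]=4, m[5]=6.
m[6] = 3×max(3,2) = 3×3 = 9
m[7] = 2×max(5,6) = 2×6 = 12
m[8] = 2×max(6,9) = 2×9 = 18
m[9] = 3×max(6,9) = 3×9 = 27
m[10] = 2×max(8,18) = 2×18 = 36
m[11] = 2×max(9,27) = 2×27 = 54
One optimal split: 3 + 3 + 3 + 2; product 3×3×3×2 = 54.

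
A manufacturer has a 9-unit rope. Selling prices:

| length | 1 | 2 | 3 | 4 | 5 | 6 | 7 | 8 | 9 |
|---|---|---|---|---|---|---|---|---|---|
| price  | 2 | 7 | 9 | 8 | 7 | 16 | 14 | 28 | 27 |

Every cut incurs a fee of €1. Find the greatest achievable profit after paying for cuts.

29

Consider every possible first cut. net[k] is the best of p[i]+net[k−i] over all sellable i≤k, charging 1 whenever i<k.
net[1] = 2
net[2] = max(2+2-1, 7+0) = 7
net[3] = max(2+7-1, 7+2-1, 9+0) = 9
net[4] = max(2+9-1, 7+7-1, 9+2-1, 8+0) = 13
net[5] = max(2+13-1, 7+9-1, 9+7-1, 8+2-1, 7+0) = 15
net[6] = max(2+15-1, 7+13-1, 9+9-1, 8+7-1, 7+2-1, 16+0) = 19
net[7] = max(2+19-1, 7+15-1, 9+13-1, …, 16+2-1, 14+0) = 21
net[8] = max(2+21-1, 7+19-1, 9+15-1, …, 14+2-1, 28+0) = 28
net[9] = max(2+28-1, 7+21-1, 9+19-1, …, 28+2-1, 27+0) = 29
One optimal plan: pieces 8 + 1 (1 cut) → €30 − €1 = €29.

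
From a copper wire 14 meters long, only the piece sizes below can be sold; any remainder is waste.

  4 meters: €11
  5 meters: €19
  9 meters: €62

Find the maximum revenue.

Let best[k] be the best obtainable value from length k. For each k, try every first piece i and keep the best of price[i] + best[k−i].
best[1] = 0
best[2] = 0
best[3] = 0
best[4] = 11
best[5] = 19
best[6] = 19
best[7] = 19
best[8] = 22  (first piece 4, then best[4]=11)
best[9] = 62
best[10] = 62
best[11] = 62
best[12] = 62
best[13] = 73  (first piece 4, then best[9]=62)
best[14] = 81  (first piece 5, then best[9]=62)
One optimal cutting: 9 + 5 → €81.

81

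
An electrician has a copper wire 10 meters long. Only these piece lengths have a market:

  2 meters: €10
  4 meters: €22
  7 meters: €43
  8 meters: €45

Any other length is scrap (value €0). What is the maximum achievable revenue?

55

Build best[k] bottom-up: best[k] = max over allowed piece i of (p[i] + best[k−i]).
best[1] = 0
best[2] = 10
best[3] = 10
best[4] = max(10+10, 22+0) = 22
best[5] = max(10+10, 22+0) = 22
best[6] = max(10+22, 22+10) = 32
best[7] = max(10+22, 22+10, 43+0) = 43
best[8] = max(10+32, 22+22, 43+0, 45+0) = 45
best[9] = max(10+43, 22+22, 43+10, 45+0) = 53
best[10] = max(10+45, 22+32, 43+10, 45+10) = 55
One optimal cutting: 8 + 2 → €55.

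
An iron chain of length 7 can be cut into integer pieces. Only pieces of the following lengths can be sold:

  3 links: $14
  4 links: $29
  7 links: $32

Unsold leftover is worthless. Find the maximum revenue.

Build f[k] bottom-up: f[k] = max over allowed piece i of (p[i] + f[k−i]).
f[1] = 0
f[2] = 0
f[3] = 14
f[4] = max(14+0, 29+0) = 29
f[5] = max(14+0, 29+0) = 29
f[6] = max(14+14, 29+0) = 29
f[7] = max(14+29, 29+14, 32+0) = 43
One optimal cutting: 4 + 3 → $43.

43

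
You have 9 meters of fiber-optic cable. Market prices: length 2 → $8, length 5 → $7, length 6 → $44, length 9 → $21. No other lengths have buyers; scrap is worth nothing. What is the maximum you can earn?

Build f[k] bottom-up: f[k] = max over allowed piece i of (p[i] + f[k−i]).
f[1] = 0
f[2] = 8
f[3] = 8
f[4] = 16  (first piece 2, then f[2]=8)
f[5] = 16
f[6] = 44
f[7] = 44
f[8] = 52  (first piece 2, then f[6]=44)
f[9] = 52
One optimal cutting: pieces 6 + 2 with 1 meter of scrap → $52.

52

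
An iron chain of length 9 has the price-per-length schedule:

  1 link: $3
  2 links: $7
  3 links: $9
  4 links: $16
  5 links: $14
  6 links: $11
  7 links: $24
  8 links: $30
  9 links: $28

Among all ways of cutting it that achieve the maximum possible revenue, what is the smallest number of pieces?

3

Let r[k] be the best obtainable value from length k. For each k, try every first piece i and keep the best of price[i] + r[k−i].
r[1] = 3
r[2] = max(3+3, 7+0) = 7
r[3] = max(3+7, 7+3, 9+0) = 10
r[4] = max(3+10, 7+7, 9+3, 16+0) = 16
r[5] = max(3+16, 7+10, 9+7, 16+3, 14+0) = 19
r[6] = max(3+19, 7+16, 9+10, 16+7, 14+3, 11+0) = 23
r[7] = max(3+23, 7+19, 9+16, …, 11+3, 24+0) = 26
r[8] = max(3+26, 7+23, 9+19, …, 24+3, 30+0) = 32
r[9] = max(3+32, 7+26, 9+23, …, 30+3, 28+0) = 35
Maximum revenue is $35.
Now minimize piece count subject to staying optimal: for each k, pieces[k] = 1 + min over i with p[i]+r[k−i]=r[k] of pieces[k−i].
pieces[6] = 2
pieces[7] = 3
pieces[8] = 2
pieces[9] = 3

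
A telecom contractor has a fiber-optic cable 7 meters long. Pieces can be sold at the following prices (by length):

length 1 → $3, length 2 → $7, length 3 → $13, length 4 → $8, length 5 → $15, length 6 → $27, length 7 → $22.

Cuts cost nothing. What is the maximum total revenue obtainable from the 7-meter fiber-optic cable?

30

Build best[k] bottom-up: best[k] = max over allowed piece i of (p[i] + best[k−i]).
best[1] = 3
best[2] = max(3+3, 7+0) = 7
best[3] = max(3+7, 7+3, 13+0) = 13
best[4] = max(3+13, 7+7, 13+3, 8+0) = 16
best[5] = max(3+16, 7+13, 13+7, 8+3, 15+0) = 20
best[6] = max(3+20, 7+16, 13+13, 8+7, 15+3, 27+0) = 27
best[7] = max(3+27, 7+20, 13+16, …, 27+3, 22+0) = 30
One optimal cutting: 6 + 1 → $27 + $3 = $30.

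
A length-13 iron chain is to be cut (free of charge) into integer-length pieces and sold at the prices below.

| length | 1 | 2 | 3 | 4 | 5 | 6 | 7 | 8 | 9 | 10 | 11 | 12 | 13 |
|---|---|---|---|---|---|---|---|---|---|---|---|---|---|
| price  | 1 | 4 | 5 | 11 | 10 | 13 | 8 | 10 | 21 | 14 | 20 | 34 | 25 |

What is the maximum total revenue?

Build v[k] bottom-up: v[k] = max over allowed piece i of (p[i] + v[k−i]).
v[1] = 1
v[2] = max(1+1, 4+0) = 4
v[3] = max(1+4, 4+1, 5+0) = 5
v[4] = max(1+5, 4+4, 5+1, 11+0) = 11
v[5] = max(1+11, 4+5, 5+4, 11+1, 10+0) = 12
v[6] = max(1+12, 4+11, 5+5, 11+4, 10+1, 13+0) = 15
v[7] = max(1+15, 4+12, 5+11, …, 13+1, 8+0) = 16
v[8] = max(1+16, 4+15, 5+12, …, 8+1, 10+0) = 22
v[9] = max(1+22, 4+16, 5+15, …, 10+1, 21+0) = 23
v[10] = max(1+23, 4+22, 5+16, …, 21+1, 14+0) = 26
v[11] = max(1+26, 4+23, 5+22, …, 14+1, 20+0) = 27
v[12] = max(1+27, 4+26, 5+23, …, 20+1, 34+0) = 34
v[13] = max(1+34, 4+27, 5+26, …, 34+1, 25+0) = 35
One optimal cutting: 12 + 1 → $34 + $1 = $35.

35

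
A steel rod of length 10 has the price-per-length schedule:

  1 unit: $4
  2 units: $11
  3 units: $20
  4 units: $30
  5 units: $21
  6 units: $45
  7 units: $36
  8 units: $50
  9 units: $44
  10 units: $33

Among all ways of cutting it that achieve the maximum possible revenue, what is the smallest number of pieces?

2

Let r[k] be the best obtainable value from length k. For each k, try every first piece i and keep the best of price[i] + r[k−i].
r[1] = 4
r[2] = max(4+4, 11+0) = 11
r[3] = max(4+11, 11+4, 20+0) = 20
r[4] = max(4+20, 11+11, 20+4, 30+0) = 30
r[5] = max(4+30, 11+20, 20+11, 30+4, 21+0) = 34
r[6] = max(4+34, 11+30, 20+20, 30+11, 21+4, 45+0) = 45
r[7] = max(4+45, 11+34, 20+30, …, 45+4, 36+0) = 50
r[8] = max(4+50, 11+45, 20+34, …, 36+4, 50+0) = 60
r[9] = max(4+60, 11+50, 20+45, …, 50+4, 44+0) = 65
r[10] = max(4+65, 11+60, 20+50, …, 44+4, 33+0) = 75
Maximum revenue is $75.
Now minimize piece count subject to staying optimal: for each k, pieces[k] = 1 + min over i with p[i]+r[k−i]=r[k] of pieces[k−i].
pieces[7] = 2
pieces[8] = 2
pieces[9] = 2
pieces[10] = 2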